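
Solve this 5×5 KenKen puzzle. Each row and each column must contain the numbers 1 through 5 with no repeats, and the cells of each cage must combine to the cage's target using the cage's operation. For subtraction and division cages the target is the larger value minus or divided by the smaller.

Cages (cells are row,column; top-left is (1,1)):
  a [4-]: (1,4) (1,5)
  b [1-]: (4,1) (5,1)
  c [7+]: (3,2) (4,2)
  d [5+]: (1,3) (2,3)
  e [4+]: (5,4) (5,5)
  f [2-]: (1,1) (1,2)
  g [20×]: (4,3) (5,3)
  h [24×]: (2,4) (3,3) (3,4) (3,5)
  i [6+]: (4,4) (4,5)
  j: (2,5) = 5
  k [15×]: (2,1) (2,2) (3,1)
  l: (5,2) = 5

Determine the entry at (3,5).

J is a freebie, which forces (2,5) = 5.
Cage l is a single given cell, so (5,2) = 5.
Row 5 already has 5, leaving (5,3) = 4.
The two cells of cage a must have difference 4, leaving (1,4) = 5.
Column 5 now contains 5; hence (1,5) = 1.
Cage k has product 15, so (3,1) = 5.
4 is placed in column 3, which forces (4,3) = 5.
1 is placed in column 5, leaving (5,5) = 3.
3 is placed in row 5, leaving (5,4) = 1.
Cage h needs product 24, leaving (3,3) = 1.
1 is placed in row 5, which forces (5,1) = 2.
Column 1 already has 2; hence (1,1) = 4.
Cage f's pair has difference 2, so (1,2) = 2.
Row 1 already has 2, which forces (1,3) = 3.
3 is placed in column 3, so (2,3) = 2.
Row 2 needs a 4, and only (2,4) is open for it.
The 4 cells of cage h must have product 24, leaving (3,4) = 3.
Cage h has product 24, so (3,5) = 2.
Column 4 now contains 4; hence (4,4) = 2.
Cage i needs two cells with sum 6, which forces (4,5) = 4.
3 is placed in row 3, leaving (3,2) = 4.
Row 4 now contains 4, which forces (4,2) = 3.
Cage k has product 15, which forces (2,1) = 3.
Column 2 already has 3; hence (2,2) = 1.
3 is placed in row 4, leaving (4,1) = 1.
The full grid is 4 2 3 5 1 / 3 1 2 4 5 / 5 4 1 3 2 / 1 3 5 2 4 / 2 5 4 1 3.

2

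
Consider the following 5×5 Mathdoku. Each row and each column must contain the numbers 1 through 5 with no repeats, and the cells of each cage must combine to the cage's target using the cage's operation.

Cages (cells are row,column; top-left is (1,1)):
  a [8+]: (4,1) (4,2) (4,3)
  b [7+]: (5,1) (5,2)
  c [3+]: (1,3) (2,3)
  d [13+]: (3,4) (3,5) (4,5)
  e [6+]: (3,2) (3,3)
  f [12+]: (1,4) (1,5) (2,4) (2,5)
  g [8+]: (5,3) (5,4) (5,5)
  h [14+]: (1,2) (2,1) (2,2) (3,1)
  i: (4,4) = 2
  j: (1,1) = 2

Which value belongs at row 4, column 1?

Cage j is a single given cell; hence (1,1) = 2.
Row 1 now contains 2, which forces (1,3) = 1.
1 is placed in column 3, so (2,3) = 2.
Cage i is a single given cell, which forces (4,4) = 2.
The only place for 2 in row 3 is (3,2).
Cage e needs two cells with sum 6; hence (3,3) = 4.
Row 3 now contains 4, leaving (3,4) = 5.
5 is placed in row 3, so (3,5) = 3.
Column 3 already has 4, so (4,3) = 3.
3 is placed in column 3; hence (5,3) = 5.
Cage f has sum 12, leaving (1,4) = 3.
Cage f needs sum 12; hence (1,5) = 4.
Cage f needs sum 12, so (2,4) = 4.
The 4 cells of cage f must have sum 12, so (2,5) = 1.
Row 3 already has 3, leaving (3,1) = 1.
Column 1 already has 1, leaving (4,1) = 4.
4 is placed in row 4; hence (4,2) = 1.
Cage d has sum 13, so (4,5) = 5.
Column 1 now contains 4, leaving (5,1) = 3.
Row 5 already has 3, so (5,2) = 4.
Cage g needs sum 8; hence (5,4) = 1.
Cage g needs sum 8, leaving (5,5) = 2.
4 is placed in row 1, so (1,2) = 5.
Row 2 now contains 4, leaving (2,1) = 5.
Cage h has sum 14, leaving (2,2) = 3.
The full grid is 2 5 1 3 4 / 5 3 2 4 1 / 1 2 4 5 3 / 4 1 3 2 5 / 3 4 5 1 2.

4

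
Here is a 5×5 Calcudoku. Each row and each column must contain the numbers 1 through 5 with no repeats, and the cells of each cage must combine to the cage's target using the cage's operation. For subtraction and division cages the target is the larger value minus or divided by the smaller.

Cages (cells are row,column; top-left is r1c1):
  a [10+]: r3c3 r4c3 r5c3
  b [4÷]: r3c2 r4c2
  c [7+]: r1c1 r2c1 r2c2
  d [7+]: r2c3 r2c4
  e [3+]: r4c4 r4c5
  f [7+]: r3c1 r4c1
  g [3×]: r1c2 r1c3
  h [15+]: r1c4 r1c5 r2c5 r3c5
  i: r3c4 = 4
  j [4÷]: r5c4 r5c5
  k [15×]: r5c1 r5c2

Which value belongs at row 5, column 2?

5

I is a freebie, so r3c4 = 4.
4 is placed in column 4, which forces r5c4 = 1.
Row 5 now contains 1, which forces r5c5 = 4.
The 4 cells of cage h must have sum 15; hence r1c4 = 5.
4 is placed in row 3, leaving r3c2 = 1.
Cage b's pair has quotient 4; hence r4c2 = 4.
1 is placed in column 4, leaving r4c4 = 2.
Cage e's pair has sum 3; hence r4c5 = 1.
1 is placed in column 2, so r1c2 = 3.
Cage g needs two cells with product 3, leaving r1c3 = 1.
Row 1 now contains 3, which forces r1c5 = 2.
Column 2 now contains 3, leaving r2c2 = 2.
Cage d needs two cells with sum 7, which forces r2c3 = 4.
2 is placed in column 4; hence r2c4 = 3.
Row 2 now contains 3; hence r2c5 = 5.
Cage f needs two cells with sum 7, leaving r3c1 = 2.
5 is placed in column 5, which forces r3c5 = 3.
Row 4 already has 2; hence r4c1 = 5.
Row 4 already has 5, which forces r4c3 = 3.
5 is placed in column 1, which forces r5c1 = 3.
Column 2 now contains 3, which forces r5c2 = 5.
Row 5 now contains 5, so r5c3 = 2.
Row 1 now contains 2; hence r1c1 = 4.
Row 2 now contains 3, so r2c1 = 1.
3 is placed in row 3, leaving r3c3 = 5.
The full grid is 4 3 1 5 2 / 1 2 4 3 5 / 2 1 5 4 3 / 5 4 3 2 1 / 3 5 2 1 4.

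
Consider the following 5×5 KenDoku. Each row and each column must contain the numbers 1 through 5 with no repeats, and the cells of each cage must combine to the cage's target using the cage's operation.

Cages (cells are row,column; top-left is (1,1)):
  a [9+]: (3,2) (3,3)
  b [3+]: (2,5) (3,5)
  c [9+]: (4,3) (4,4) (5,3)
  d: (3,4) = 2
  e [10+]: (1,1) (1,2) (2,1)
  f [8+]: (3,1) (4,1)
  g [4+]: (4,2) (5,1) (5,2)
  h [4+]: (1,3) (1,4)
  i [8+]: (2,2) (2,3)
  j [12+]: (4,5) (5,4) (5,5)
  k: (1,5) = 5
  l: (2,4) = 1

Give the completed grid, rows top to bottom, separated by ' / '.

K is a freebie, which forces (1,5) = 5.
Cage l is given; hence (2,4) = 1.
Row 2 now contains 1, which forces (2,5) = 2.
Cage d is a single given cell, leaving (3,4) = 2.
2 is placed in column 5; hence (3,5) = 1.
Cage g has sum 4, which forces (4,2) = 1.
The 3 cells of cage g must have sum 4, so (5,1) = 1.
Cage g has sum 4; hence (5,2) = 2.
The two cells of cage h must have sum 4, so (1,3) = 1.
Column 4 now contains 1; hence (1,4) = 3.
The 3 cells of cage c must have sum 9, leaving (4,3) = 2.
3 is placed in column 4; hence (4,4) = 4.
Row 4 already has 4, which forces (4,5) = 3.
Cage j has sum 12, leaving (5,4) = 5.
3 is placed in column 5; hence (5,5) = 4.
The 3 cells of cage e must have sum 10; hence (1,1) = 2.
Row 1 now contains 3; hence (1,2) = 4.
Cage e has sum 10; hence (2,1) = 4.
Cage f's pair has sum 8; hence (3,1) = 3.
4 is placed in column 2, which forces (3,2) = 5.
5 is placed in row 3, which forces (3,3) = 4.
Row 4 now contains 3, leaving (4,1) = 5.
Row 5 already has 4; hence (5,3) = 3.
Column 2 already has 5, so (2,2) = 3.
3 is placed in column 3, so (2,3) = 5.

2 4 1 3 5 / 4 3 5 1 2 / 3 5 4 2 1 / 5 1 2 4 3 / 1 2 3 5 4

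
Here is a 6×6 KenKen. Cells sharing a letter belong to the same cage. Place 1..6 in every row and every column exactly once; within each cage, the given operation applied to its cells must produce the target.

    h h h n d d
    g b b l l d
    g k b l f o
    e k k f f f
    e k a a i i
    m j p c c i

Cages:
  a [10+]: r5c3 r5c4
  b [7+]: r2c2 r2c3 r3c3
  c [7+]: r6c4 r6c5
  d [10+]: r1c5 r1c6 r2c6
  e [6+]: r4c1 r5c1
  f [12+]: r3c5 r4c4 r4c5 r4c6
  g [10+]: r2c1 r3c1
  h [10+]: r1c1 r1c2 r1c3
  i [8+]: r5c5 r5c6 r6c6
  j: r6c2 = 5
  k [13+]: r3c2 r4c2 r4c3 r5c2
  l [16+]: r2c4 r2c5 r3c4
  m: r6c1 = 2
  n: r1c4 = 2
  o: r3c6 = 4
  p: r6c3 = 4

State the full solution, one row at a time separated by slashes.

N is a freebie, so r1c4 = 2.
Cage o is a single given cell, leaving r3c6 = 4.
Cage m is given, which forces r6c1 = 2.
Cage j is given, so r6c2 = 5.
P is a freebie, leaving r6c3 = 4.
Cage g's pair has sum 10, which forces r2c1 = 4.
4 is placed in row 2, so r2c4 = 6.
Row 2 now contains 6, leaving r2c5 = 5.
4 is placed in row 3; hence r3c1 = 6.
Column 4 already has 6, leaving r3c4 = 5.
Column 3 now contains 4; hence r5c3 = 6.
The two cells of cage a must have sum 10; hence r5c4 = 4.
Column 4 already has 6, which forces r6c4 = 1.
1 is placed in row 6, leaving r6c5 = 6.
1 is placed in row 6, which forces r6c6 = 3.
Column 4 now contains 1, which forces r4c4 = 3.
Cage i has sum 8, leaving r5c5 = 3.
Cage i needs sum 8, so r5c6 = 2.
Column 5 already has 3, leaving r1c5 = 4.
Cage d has sum 10; hence r1c6 = 5.
Column 6 already has 2, leaving r2c6 = 1.
The 4 cells of cage k must have sum 13, leaving r3c2 = 3.
Row 3 already has 3, so r3c3 = 2.
Row 3 now contains 2, leaving r3c5 = 1.
Cage k needs sum 13; hence r4c2 = 4.
Cage k has sum 13, leaving r4c3 = 5.
Column 5 already has 1, which forces r4c5 = 2.
Cage f needs sum 12, which forces r4c6 = 6.
2 is placed in row 5, so r5c2 = 1.
Row 1 already has 4; hence r1c2 = 6.
3 is placed in column 2, leaving r2c2 = 2.
1 is placed in row 2, leaving r2c3 = 3.
Row 4 already has 5, leaving r4c1 = 1.
1 is placed in row 5, leaving r5c1 = 5.
Column 1 already has 1, leaving r1c1 = 3.
Column 3 already has 3, which forces r1c3 = 1.

3 6 1 2 4 5 / 4 2 3 6 5 1 / 6 3 2 5 1 4 / 1 4 5 3 2 6 / 5 1 6 4 3 2 / 2 5 4 1 6 3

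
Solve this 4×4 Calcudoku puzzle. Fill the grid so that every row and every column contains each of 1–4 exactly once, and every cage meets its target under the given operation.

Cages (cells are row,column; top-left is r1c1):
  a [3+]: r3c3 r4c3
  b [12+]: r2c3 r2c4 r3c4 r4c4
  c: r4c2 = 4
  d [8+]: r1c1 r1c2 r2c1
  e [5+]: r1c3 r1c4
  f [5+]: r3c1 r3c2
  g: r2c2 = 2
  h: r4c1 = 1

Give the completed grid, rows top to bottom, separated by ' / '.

Cage g is given, which forces r2c2 = 2.
Cage h is given; hence r4c1 = 1.
Cage c is given, so r4c2 = 4.
Row 4 already has 1, so r4c3 = 2.
Row 4 already has 2; hence r4c4 = 3.
2 is placed in column 3; hence r3c3 = 1.
Cage f needs two cells with sum 5; hence r3c1 = 2.
Row 3 already has 1, which forces r3c2 = 3.
2 is placed in row 3; hence r3c4 = 4.
3 is placed in column 2, so r1c2 = 1.
1 is placed in row 1, leaving r1c4 = 2.
Cage b needs sum 12, so r2c3 = 4.
4 is placed in column 4, leaving r2c4 = 1.
Cage d needs sum 8, which forces r1c1 = 4.
Column 3 now contains 4, which forces r1c3 = 3.
Row 2 already has 4, leaving r2c1 = 3.

4 1 3 2 / 3 2 4 1 / 2 3 1 4 / 1 4 2 3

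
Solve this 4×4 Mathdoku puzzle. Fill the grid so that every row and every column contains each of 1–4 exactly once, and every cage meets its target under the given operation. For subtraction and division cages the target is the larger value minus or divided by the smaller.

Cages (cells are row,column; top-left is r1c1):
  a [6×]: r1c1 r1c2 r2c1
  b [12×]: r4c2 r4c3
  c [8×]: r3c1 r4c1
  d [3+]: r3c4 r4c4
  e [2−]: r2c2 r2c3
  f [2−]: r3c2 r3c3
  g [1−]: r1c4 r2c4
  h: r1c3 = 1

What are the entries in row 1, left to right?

Cage h is a single given cell, leaving r1c3 = 1.
Cage a has product 6, leaving r2c1 = 1.
Row 1 needs a 4, and only r1c4 is open for it.
Cage g needs two cells with difference 1, leaving r2c4 = 3.
The only place for 3 in row 3 is r3c3.
Cage f's pair has difference 2, leaving r3c2 = 1.
Row 3 now contains 1, so r3c4 = 2.
Cage b's pair has product 12, leaving r4c2 = 3.
3 is placed in column 3, leaving r4c3 = 4.
Column 4 now contains 2; hence r4c4 = 1.
The 3 cells of cage a must have product 6, so r1c1 = 3.
Column 2 now contains 3; hence r1c2 = 2.
Cage e's pair has difference 2, so r2c2 = 4.
Column 3 already has 4; hence r2c3 = 2.
2 is placed in row 3, so r3c1 = 4.
4 is placed in row 4, which forces r4c1 = 2.
Completed grid: 3 2 1 4 / 1 4 2 3 / 4 1 3 2 / 2 3 4 1.

3 2 1 4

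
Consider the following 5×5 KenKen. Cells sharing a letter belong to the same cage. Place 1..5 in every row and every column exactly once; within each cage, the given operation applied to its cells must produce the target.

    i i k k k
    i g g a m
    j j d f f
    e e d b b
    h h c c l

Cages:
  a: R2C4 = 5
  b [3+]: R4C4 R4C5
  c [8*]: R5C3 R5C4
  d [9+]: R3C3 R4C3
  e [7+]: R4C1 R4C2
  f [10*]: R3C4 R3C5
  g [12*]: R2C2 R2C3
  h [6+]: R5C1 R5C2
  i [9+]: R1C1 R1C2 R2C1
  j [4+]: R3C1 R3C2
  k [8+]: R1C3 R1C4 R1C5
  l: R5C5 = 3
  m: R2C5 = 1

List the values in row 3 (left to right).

3 1 4 2 5

A is a freebie, so R2C4 = 5.
Cage m is given, leaving R2C5 = 1.
Column 4 already has 5; hence R3C4 = 2.
Row 3 now contains 2, leaving R3C5 = 5.
Column 4 already has 2, which forces R4C4 = 1.
Column 5 now contains 1, which forces R4C5 = 2.
Column 4 already has 2, so R5C4 = 4.
L is a freebie, which forces R5C5 = 3.
Cage k has sum 8, which forces R1C3 = 1.
Column 4 now contains 4, which forces R1C4 = 3.
3 is placed in column 5, which forces R1C5 = 4.
Row 3 now contains 5, so R3C3 = 4.
The two cells of cage d must have sum 9, so R4C3 = 5.
Row 5 now contains 4; hence R5C3 = 2.
Cage i has sum 9, which forces R1C1 = 5.
Cage i has sum 9, leaving R1C2 = 2.
Cage i needs sum 9, leaving R2C1 = 2.
The two cells of cage g must have product 12, leaving R2C2 = 4.
Column 3 already has 4, which forces R2C3 = 3.
Column 2 now contains 4, leaving R4C2 = 3.
Column 1 already has 5, so R5C1 = 1.
1 is placed in row 5, so R5C2 = 5.
Column 1 now contains 1; hence R3C1 = 3.
Column 2 now contains 3, leaving R3C2 = 1.
Row 4 now contains 3, which forces R4C1 = 4.
Filled in: 5 2 1 3 4 / 2 4 3 5 1 / 3 1 4 2 5 / 4 3 5 1 2 / 1 5 2 4 3.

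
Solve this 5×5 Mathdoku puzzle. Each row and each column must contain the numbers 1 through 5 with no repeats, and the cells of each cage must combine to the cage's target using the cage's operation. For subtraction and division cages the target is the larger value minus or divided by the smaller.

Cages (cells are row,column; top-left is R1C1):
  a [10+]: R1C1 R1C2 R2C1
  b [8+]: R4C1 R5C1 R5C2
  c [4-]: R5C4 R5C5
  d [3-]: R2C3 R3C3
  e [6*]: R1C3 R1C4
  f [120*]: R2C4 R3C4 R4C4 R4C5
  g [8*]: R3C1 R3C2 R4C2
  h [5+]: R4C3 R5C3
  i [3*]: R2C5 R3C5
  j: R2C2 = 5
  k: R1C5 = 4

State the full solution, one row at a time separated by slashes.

K is a freebie, which forces R1C5 = 4.
J is a freebie, which forces R2C2 = 5.
Cage a has sum 10; hence R1C1 = 5.
The only place for 1 in row 1 is R1C2.
The 3 cells of cage a must have sum 10; hence R2C1 = 4.
Cage g has product 8, leaving R3C1 = 1.
Row 3 now contains 1, leaving R3C5 = 3.
3 is placed in column 5, which forces R2C5 = 1.
Cage b has sum 8, leaving R4C1 = 3.
Cage b has sum 8, so R5C1 = 2.
Cage b needs sum 8; hence R5C2 = 3.
1 is placed in column 5, so R5C5 = 5.
1 is placed in row 2, so R2C3 = 2.
Cage f needs product 120, which forces R2C4 = 3.
Cage d needs two cells with difference 3, leaving R3C3 = 5.
Row 3 already has 5, so R3C4 = 4.
Column 4 now contains 4, so R4C4 = 5.
Column 5 already has 5; hence R4C5 = 2.
5 is placed in row 5, which forces R5C4 = 1.
2 is placed in column 3; hence R1C3 = 3.
3 is placed in column 4; hence R1C4 = 2.
Row 3 now contains 4, leaving R3C2 = 2.
Row 4 now contains 2, leaving R4C2 = 4.
Cage h's pair has sum 5, so R4C3 = 1.
Row 5 now contains 1, leaving R5C3 = 4.

5 1 3 2 4 / 4 5 2 3 1 / 1 2 5 4 3 / 3 4 1 5 2 / 2 3 4 1 5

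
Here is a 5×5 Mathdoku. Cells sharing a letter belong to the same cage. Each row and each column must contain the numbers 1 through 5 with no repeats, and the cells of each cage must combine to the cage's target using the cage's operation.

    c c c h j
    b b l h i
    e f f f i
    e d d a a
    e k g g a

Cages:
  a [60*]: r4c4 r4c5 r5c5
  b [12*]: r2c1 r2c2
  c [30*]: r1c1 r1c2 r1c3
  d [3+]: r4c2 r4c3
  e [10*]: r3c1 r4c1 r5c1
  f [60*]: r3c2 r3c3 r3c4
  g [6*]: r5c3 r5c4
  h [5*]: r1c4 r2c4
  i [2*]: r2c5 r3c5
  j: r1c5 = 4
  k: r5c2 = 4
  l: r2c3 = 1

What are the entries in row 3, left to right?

2 5 4 3 1

J is a freebie, leaving r1c5 = 4.
Cage l is a single given cell, leaving r2c3 = 1.
Row 2 now contains 1, leaving r2c4 = 5.
Row 2 now contains 1, which forces r2c5 = 2.
2 is placed in column 5, so r3c5 = 1.
Column 3 already has 1, so r4c3 = 2.
K is a freebie, which forces r5c2 = 4.
2 is placed in column 3, leaving r5c3 = 3.
3 is placed in row 5; hence r5c4 = 2.
3 is placed in row 5, so r5c5 = 5.
3 is placed in column 3, so r1c3 = 5.
Column 4 already has 5, so r1c4 = 1.
Cage b needs two cells with product 12, so r2c1 = 4.
Column 2 now contains 4, which forces r2c2 = 3.
Cage e needs product 10; hence r3c1 = 2.
Column 2 already has 3, leaving r3c2 = 5.
Column 3 already has 5; hence r3c3 = 4.
Row 3 already has 4, so r3c4 = 3.
Cage e has product 10, leaving r4c1 = 5.
Row 4 now contains 2, which forces r4c2 = 1.
The 3 cells of cage a must have product 60, so r4c4 = 4.
5 is placed in column 5, so r4c5 = 3.
Row 5 now contains 5, which forces r5c1 = 1.
Column 1 already has 2, which forces r1c1 = 3.
Column 2 already has 3, which forces r1c2 = 2.
Completed grid: 3 2 5 1 4 / 4 3 1 5 2 / 2 5 4 3 1 / 5 1 2 4 3 / 1 4 3 2 5.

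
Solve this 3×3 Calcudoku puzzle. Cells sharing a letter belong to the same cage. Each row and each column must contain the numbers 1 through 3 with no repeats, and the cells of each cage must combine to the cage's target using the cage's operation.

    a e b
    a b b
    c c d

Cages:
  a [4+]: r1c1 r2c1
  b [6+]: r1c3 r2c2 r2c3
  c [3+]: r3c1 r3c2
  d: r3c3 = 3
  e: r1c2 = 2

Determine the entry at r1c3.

1

E is a freebie, leaving r1c2 = 2.
2 is placed in column 2, so r3c2 = 1.
D is a freebie, so r3c3 = 3.
Column 3 already has 3, which forces r1c3 = 1.
Column 2 now contains 1, so r2c2 = 3.
Cage b needs sum 6; hence r2c3 = 2.
Row 3 already has 1; hence r3c1 = 2.
Row 1 now contains 1, leaving r1c1 = 3.
Row 2 now contains 3, leaving r2c1 = 1.
Completed grid: 3 2 1 / 1 3 2 / 2 1 3.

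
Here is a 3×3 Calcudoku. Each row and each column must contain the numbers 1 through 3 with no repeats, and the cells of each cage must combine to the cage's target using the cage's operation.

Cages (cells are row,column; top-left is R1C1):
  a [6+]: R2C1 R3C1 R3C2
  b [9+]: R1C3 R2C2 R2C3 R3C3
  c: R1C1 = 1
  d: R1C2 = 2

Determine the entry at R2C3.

C is a freebie, leaving R1C1 = 1.
Cage d is given; hence R1C2 = 2.
2 is placed in row 1, which forces R1C3 = 3.
Cage b needs sum 9, which forces R2C2 = 3.
3 is placed in column 2, so R3C2 = 1.
Row 3 now contains 1, so R3C3 = 2.
3 is placed in row 2, leaving R2C1 = 2.
Column 3 already has 2, which forces R2C3 = 1.
Row 3 now contains 2; hence R3C1 = 3.
Completed grid: 1 2 3 / 2 3 1 / 3 1 2.

1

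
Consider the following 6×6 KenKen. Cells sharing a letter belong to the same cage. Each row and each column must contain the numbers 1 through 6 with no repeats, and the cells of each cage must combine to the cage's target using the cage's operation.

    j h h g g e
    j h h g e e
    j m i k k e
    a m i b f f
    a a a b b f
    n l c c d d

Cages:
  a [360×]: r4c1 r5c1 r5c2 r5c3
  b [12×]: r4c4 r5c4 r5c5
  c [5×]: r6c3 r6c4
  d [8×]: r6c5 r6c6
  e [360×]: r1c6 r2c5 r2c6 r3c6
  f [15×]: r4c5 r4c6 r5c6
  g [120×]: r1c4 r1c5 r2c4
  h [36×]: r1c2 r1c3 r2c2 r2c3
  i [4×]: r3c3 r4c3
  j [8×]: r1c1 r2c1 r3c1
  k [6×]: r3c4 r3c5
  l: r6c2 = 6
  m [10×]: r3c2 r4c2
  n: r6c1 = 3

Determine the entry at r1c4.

5

Cage n is given, so r6c1 = 3.
Cage l is a single given cell, so r6c2 = 6.
{1, 4} are confined to r3c3 and r4c3 in column 3, leaving r6c3 = 5.
Cage c needs two cells with product 5, leaving r6c4 = 1.
The only place for 4 in column 2 is r5c2.
Cage a needs product 360; hence r5c3 = 3.
Cage b has product 12, leaving r5c5 = 1.
Row 5 now contains 1, leaving r5c6 = 5.
Cage e needs product 360; hence r2c5 = 5.
Cage a has product 360, which forces r4c1 = 5.
Row 4 already has 5; hence r4c2 = 2.
Row 4 already has 2, so r4c4 = 6.
The 3 cells of cage f must have product 15, leaving r4c5 = 3.
The 3 cells of cage f must have product 15; hence r4c6 = 1.
Row 5 already has 5; hence r5c1 = 6.
Column 4 already has 6, which forces r5c4 = 2.
Cage g has product 120, which forces r1c4 = 5.
Cage g has product 120; hence r1c5 = 6.
Column 4 already has 6, which forces r2c4 = 4.
Column 2 already has 2, leaving r3c2 = 5.
Cage i's pair has product 4, leaving r3c3 = 1.
2 is placed in column 4, leaving r3c4 = 3.
3 is placed in column 5, leaving r3c5 = 2.
1 is placed in row 4; hence r4c3 = 4.
Column 5 now contains 2, which forces r6c5 = 4.
4 is placed in row 6, leaving r6c6 = 2.
Row 1 already has 6, leaving r1c3 = 2.
Cage h has product 36, which forces r2c3 = 6.
Row 2 already has 6; hence r2c6 = 3.
Row 3 now contains 2, leaving r3c1 = 4.
4 is placed in row 3, leaving r3c6 = 6.
Row 1 already has 2; hence r1c1 = 1.
Cage h needs product 36; hence r1c2 = 3.
3 is placed in column 6, leaving r1c6 = 4.
Cage j has product 8, so r2c1 = 2.
3 is placed in row 2, so r2c2 = 1.
Completed grid: 1 3 2 5 6 4 / 2 1 6 4 5 3 / 4 5 1 3 2 6 / 5 2 4 6 3 1 / 6 4 3 2 1 5 / 3 6 5 1 4 2.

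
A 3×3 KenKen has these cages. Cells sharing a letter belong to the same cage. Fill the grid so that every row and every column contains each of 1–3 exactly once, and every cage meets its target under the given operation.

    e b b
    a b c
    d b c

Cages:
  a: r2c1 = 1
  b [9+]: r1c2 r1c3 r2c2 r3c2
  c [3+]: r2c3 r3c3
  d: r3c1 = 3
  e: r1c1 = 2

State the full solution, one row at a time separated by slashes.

2 1 3 / 1 3 2 / 3 2 1

Cage e is given, so r1c1 = 2.
2 is placed in row 1; hence r1c2 = 1.
Cage b has sum 9; hence r1c3 = 3.
A is a freebie, which forces r2c1 = 1.
Row 2 already has 1, which forces r2c3 = 2.
Cage d is given, leaving r3c1 = 3.
Row 3 now contains 3; hence r3c2 = 2.
Column 3 now contains 2; hence r3c3 = 1.
2 is placed in row 2; hence r2c2 = 3.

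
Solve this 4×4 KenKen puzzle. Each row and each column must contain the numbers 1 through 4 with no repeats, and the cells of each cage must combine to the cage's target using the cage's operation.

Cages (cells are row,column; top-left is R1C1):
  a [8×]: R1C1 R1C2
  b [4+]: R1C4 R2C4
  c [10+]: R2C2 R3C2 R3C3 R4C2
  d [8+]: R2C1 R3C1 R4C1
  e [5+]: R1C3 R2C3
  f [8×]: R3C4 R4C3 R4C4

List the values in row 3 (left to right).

1 3 4 2

The only place for 2 in column 1 is R1C1.
Row 1 now contains 2, so R1C2 = 4.
The 4 cells of cage c must have sum 10; hence R3C3 = 4.
Cage e needs two cells with sum 5, leaving R1C3 = 3.
3 is placed in row 1, so R1C4 = 1.
Column 3 now contains 4, leaving R2C3 = 2.
1 is placed in column 4, leaving R2C4 = 3.
1 is placed in column 4; hence R3C4 = 2.
2 is placed in column 3, leaving R4C3 = 1.
The 3 cells of cage f must have product 8, so R4C4 = 4.
Cage d has sum 8; hence R2C1 = 4.
3 is placed in row 2, leaving R2C2 = 1.
Cage d needs sum 8, so R3C1 = 1.
The 4 cells of cage c must have sum 10, leaving R3C2 = 3.
Row 4 now contains 4, which forces R4C1 = 3.
The 4 cells of cage c must have sum 10, which forces R4C2 = 2.
Filled in: 2 4 3 1 / 4 1 2 3 / 1 3 4 2 / 3 2 1 4.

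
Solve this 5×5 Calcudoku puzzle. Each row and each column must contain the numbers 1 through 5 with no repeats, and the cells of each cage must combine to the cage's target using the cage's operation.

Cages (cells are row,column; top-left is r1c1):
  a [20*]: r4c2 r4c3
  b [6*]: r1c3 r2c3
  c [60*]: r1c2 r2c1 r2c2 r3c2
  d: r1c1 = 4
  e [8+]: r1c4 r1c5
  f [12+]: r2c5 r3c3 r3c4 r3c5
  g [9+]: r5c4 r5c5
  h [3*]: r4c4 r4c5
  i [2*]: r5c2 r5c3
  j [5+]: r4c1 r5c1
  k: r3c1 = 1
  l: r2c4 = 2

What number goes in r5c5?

4

Cage d is a single given cell, leaving r1c1 = 4.
Cage l is given, so r2c4 = 2.
K is a freebie, so r3c1 = 1.
The two cells of cage b must have product 6; hence r1c3 = 2.
Row 2 already has 2, leaving r2c3 = 3.
Row 2 now contains 3; hence r2c5 = 1.
Column 5 now contains 1, leaving r4c5 = 3.
2 is placed in column 3, leaving r5c3 = 1.
Cage c needs product 60, so r1c2 = 1.
Cage e needs two cells with sum 8, which forces r1c4 = 3.
3 is placed in column 5, leaving r1c5 = 5.
Row 2 now contains 3; hence r2c1 = 5.
Cage c needs product 60, leaving r2c2 = 4.
Cage c has product 60; hence r3c2 = 3.
Cage f has sum 12; hence r3c5 = 2.
Row 4 now contains 3, so r4c1 = 2.
Column 2 now contains 4, which forces r4c2 = 5.
Row 4 already has 5, leaving r4c3 = 4.
Row 4 now contains 3; hence r4c4 = 1.
The two cells of cage j must have sum 5, which forces r5c1 = 3.
1 is placed in row 5, leaving r5c2 = 2.
Column 5 already has 5, so r5c5 = 4.
4 is placed in column 3, which forces r3c3 = 5.
Cage f has sum 12, so r3c4 = 4.
4 is placed in row 5, so r5c4 = 5.
The full grid is 4 1 2 3 5 / 5 4 3 2 1 / 1 3 5 4 2 / 2 5 4 1 3 / 3 2 1 5 4.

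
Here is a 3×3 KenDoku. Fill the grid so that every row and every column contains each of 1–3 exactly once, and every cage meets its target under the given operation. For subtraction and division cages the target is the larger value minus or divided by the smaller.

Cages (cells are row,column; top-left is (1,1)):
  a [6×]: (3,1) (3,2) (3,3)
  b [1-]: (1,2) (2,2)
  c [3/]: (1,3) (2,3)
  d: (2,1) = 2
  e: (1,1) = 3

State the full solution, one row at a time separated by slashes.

3 2 1 / 2 1 3 / 1 3 2

Cage e is given, leaving (1,1) = 3.
Row 1 already has 3; hence (1,3) = 1.
Cage d is a single given cell, leaving (2,1) = 2.
Column 3 now contains 1, so (2,3) = 3.
2 is placed in column 1; hence (3,1) = 1.
Column 3 already has 3, which forces (3,3) = 2.
Row 1 already has 1; hence (1,2) = 2.
3 is placed in row 2; hence (2,2) = 1.
2 is placed in row 3, so (3,2) = 3.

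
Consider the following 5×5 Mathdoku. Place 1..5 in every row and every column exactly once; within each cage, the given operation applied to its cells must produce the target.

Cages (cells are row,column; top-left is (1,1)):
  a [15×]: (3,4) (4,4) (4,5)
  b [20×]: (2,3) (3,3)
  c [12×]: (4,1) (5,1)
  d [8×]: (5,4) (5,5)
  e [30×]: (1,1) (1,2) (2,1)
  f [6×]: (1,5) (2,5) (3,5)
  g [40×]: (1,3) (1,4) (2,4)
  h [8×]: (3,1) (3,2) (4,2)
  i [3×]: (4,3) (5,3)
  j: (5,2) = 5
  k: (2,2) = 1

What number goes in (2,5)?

3

Cage k is given; hence (2,2) = 1.
J is a freebie, leaving (5,2) = 5.
The 3 cells of cage h must have product 8, so (3,1) = 1.
Cage f needs product 6, so (1,5) = 1.
Cage a has product 15; hence (4,4) = 1.
Row 4 already has 1, which forces (4,3) = 3.
Row 4 now contains 3, which forces (4,5) = 5.
Cage i needs two cells with product 3, leaving (5,3) = 1.
The 3 cells of cage a must have product 15, so (3,4) = 3.
Row 3 now contains 3, so (3,5) = 2.
Row 4 now contains 3, which forces (4,1) = 4.
4 is placed in row 4; hence (4,2) = 2.
Cage c needs two cells with product 12, so (5,1) = 3.
2 is placed in column 5, leaving (5,5) = 4.
Column 2 now contains 2, which forces (1,2) = 3.
2 is placed in column 5, which forces (2,5) = 3.
Row 3 already has 2, leaving (3,2) = 4.
4 is placed in row 3, so (3,3) = 5.
Row 5 now contains 4; hence (5,4) = 2.
The 3 cells of cage g must have product 40, leaving (1,3) = 2.
Column 3 already has 5; hence (2,3) = 4.
Row 2 now contains 4; hence (2,4) = 5.
Row 1 already has 2, which forces (1,1) = 5.
5 is placed in column 4; hence (1,4) = 4.
5 is placed in row 2, which forces (2,1) = 2.
The full grid is 5 3 2 4 1 / 2 1 4 5 3 / 1 4 5 3 2 / 4 2 3 1 5 / 3 5 1 2 4.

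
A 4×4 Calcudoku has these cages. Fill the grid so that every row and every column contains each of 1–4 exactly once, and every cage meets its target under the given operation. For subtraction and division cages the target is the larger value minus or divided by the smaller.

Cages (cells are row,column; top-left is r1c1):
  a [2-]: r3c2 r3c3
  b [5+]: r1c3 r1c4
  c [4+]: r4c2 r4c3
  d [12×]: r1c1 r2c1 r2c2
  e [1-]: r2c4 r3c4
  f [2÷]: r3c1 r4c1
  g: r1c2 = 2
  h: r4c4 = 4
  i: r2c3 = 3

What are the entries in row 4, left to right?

2 3 1 4

G is a freebie, which forces r1c2 = 2.
Cage i is given, so r2c3 = 3.
Column 3 now contains 3; hence r4c3 = 1.
H is a freebie, leaving r4c4 = 4.
Cage d needs product 12, which forces r1c1 = 3.
1 is placed in column 3, so r1c3 = 4.
Cage b needs two cells with sum 5; hence r1c4 = 1.
Column 4 already has 1, leaving r2c4 = 2.
The two cells of cage a must have difference 2, leaving r3c2 = 4.
The two cells of cage a must have difference 2, leaving r3c3 = 2.
2 is placed in column 4; hence r3c4 = 3.
Row 4 now contains 4, leaving r4c1 = 2.
Row 4 already has 1, so r4c2 = 3.
Cage d needs product 12; hence r2c1 = 4.
Column 2 already has 4, so r2c2 = 1.
4 is placed in row 3; hence r3c1 = 1.
The full grid is 3 2 4 1 / 4 1 3 2 / 1 4 2 3 / 2 3 1 4.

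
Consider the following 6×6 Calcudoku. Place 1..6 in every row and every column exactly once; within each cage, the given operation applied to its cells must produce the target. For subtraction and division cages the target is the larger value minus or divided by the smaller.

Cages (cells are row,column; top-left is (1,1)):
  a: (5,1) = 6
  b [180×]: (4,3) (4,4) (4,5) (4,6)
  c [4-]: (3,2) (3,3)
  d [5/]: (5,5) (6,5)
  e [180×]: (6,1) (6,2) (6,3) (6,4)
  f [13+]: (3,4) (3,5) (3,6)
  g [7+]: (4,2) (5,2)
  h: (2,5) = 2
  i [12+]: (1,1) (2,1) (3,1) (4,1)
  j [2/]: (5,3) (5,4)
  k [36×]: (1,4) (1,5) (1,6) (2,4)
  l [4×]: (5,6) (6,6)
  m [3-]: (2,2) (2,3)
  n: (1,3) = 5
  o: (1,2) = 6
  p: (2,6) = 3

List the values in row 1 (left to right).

Cage o is given, which forces (1,2) = 6.
Cage n is given; hence (1,3) = 5.
Cage h is a single given cell; hence (2,5) = 2.
P is a freebie, so (2,6) = 3.
Cage a is a single given cell, which forces (5,1) = 6.
Cage k needs product 36, leaving (2,4) = 6.
Cage e has product 180, which forces (6,3) = 6.
The two cells of cage c must have difference 4, which forces (3,2) = 5.
Column 3 now contains 6, leaving (3,3) = 1.
Cage m's pair has difference 3, leaving (2,2) = 1.
Column 3 now contains 1, leaving (2,3) = 4.
Column 3 already has 4, leaving (5,3) = 2.
Row 2 already has 4, leaving (2,1) = 5.
Column 3 already has 2, so (4,3) = 3.
Row 4 already has 3, leaving (4,2) = 4.
The two cells of cage g must have sum 7, so (5,2) = 3.
Column 2 now contains 3; hence (6,2) = 2.
The 4 cells of cage e must have product 180; hence (6,4) = 5.
Row 6 already has 5, so (6,5) = 1.
Row 6 now contains 1, which forces (6,6) = 4.
Column 5 already has 1; hence (1,5) = 3.
3 is placed in column 5, which forces (3,5) = 4.
Column 6 now contains 4, which forces (3,6) = 6.
5 is placed in column 4, which forces (4,4) = 2.
Column 6 now contains 6; hence (4,6) = 5.
Column 5 already has 1, so (5,5) = 5.
Column 6 now contains 4, so (5,6) = 1.
Row 6 now contains 2; hence (6,1) = 3.
Cage i has sum 12; hence (1,1) = 4.
Column 4 now contains 2, so (1,4) = 1.
1 is placed in column 6, which forces (1,6) = 2.
Row 3 now contains 4, which forces (3,1) = 2.
Row 3 now contains 4; hence (3,4) = 3.
Row 4 now contains 2; hence (4,1) = 1.
Row 4 now contains 5, leaving (4,5) = 6.
Row 5 now contains 1, which forces (5,4) = 4.
The full grid is 4 6 5 1 3 2 / 5 1 4 6 2 3 / 2 5 1 3 4 6 / 1 4 3 2 6 5 / 6 3 2 4 5 1 / 3 2 6 5 1 4.

4 6 5 1 3 2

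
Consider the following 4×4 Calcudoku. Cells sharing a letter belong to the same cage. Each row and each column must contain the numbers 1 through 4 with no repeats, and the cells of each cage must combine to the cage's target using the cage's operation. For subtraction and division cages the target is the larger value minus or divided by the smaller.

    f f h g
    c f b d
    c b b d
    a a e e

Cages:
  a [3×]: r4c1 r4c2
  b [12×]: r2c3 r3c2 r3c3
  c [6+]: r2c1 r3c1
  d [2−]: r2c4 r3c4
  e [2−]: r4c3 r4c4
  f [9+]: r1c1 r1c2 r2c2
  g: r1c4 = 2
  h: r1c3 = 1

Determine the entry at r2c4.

H is a freebie, leaving r1c3 = 1.
Cage g is given, which forces r1c4 = 2.
Cage f needs sum 9, which forces r2c2 = 2.
Column 2 already has 2, so r3c2 = 1.
1 is placed in row 3, leaving r3c4 = 3.
1 is placed in column 2, so r4c2 = 3.
Row 4 already has 3; hence r4c3 = 2.
Cage f has sum 9, leaving r1c1 = 3.
Column 2 already has 3; hence r1c2 = 4.
2 is placed in row 2, so r2c1 = 4.
Cage b has product 12; hence r2c3 = 3.
Column 4 now contains 3, so r2c4 = 1.
Cage c needs two cells with sum 6; hence r3c1 = 2.
Row 3 already has 3, which forces r3c3 = 4.
Row 4 already has 3, so r4c1 = 1.
The two cells of cage e must have difference 2, so r4c4 = 4.
The full grid is 3 4 1 2 / 4 2 3 1 / 2 1 4 3 / 1 3 2 4.

1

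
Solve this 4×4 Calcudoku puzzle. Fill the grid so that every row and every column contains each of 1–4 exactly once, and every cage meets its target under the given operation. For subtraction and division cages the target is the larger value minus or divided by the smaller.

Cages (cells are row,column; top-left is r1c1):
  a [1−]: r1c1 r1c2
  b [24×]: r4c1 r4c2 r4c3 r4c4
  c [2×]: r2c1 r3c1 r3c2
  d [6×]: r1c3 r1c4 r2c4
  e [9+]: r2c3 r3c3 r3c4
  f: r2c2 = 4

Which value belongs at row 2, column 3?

Cage c needs product 2, so r2c1 = 1.
Cage f is given, leaving r2c2 = 4.
Cage c needs product 2, leaving r3c1 = 2.
The 3 cells of cage c must have product 2, leaving r3c2 = 1.
Cage e has sum 9; hence r2c3 = 2.
Row 2 already has 2, which forces r2c4 = 3.
Column 4 already has 3, leaving r3c4 = 4.
The 3 cells of cage d must have product 6, leaving r1c3 = 1.
Cage d has product 6, so r1c4 = 2.
4 is placed in row 3, which forces r3c3 = 3.
3 is placed in column 3, leaving r4c3 = 4.
Column 4 already has 2, which forces r4c4 = 1.
Cage a needs two cells with difference 1, which forces r1c1 = 4.
Row 1 already has 2, leaving r1c2 = 3.
Row 4 already has 4, leaving r4c1 = 3.
Cage b needs product 24, leaving r4c2 = 2.
The full grid is 4 3 1 2 / 1 4 2 3 / 2 1 3 4 / 3 2 4 1.

2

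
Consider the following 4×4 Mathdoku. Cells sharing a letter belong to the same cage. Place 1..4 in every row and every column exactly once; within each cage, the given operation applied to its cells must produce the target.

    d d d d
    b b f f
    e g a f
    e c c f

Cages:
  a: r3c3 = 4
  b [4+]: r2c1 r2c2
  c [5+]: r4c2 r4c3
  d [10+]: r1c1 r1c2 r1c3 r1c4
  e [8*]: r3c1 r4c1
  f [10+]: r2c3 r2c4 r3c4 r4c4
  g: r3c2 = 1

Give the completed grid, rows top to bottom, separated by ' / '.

3 4 1 2 / 1 3 2 4 / 2 1 4 3 / 4 2 3 1

Cage g is a single given cell, which forces r3c2 = 1.
A is a freebie, leaving r3c3 = 4.
The two cells of cage b must have sum 4, leaving r2c1 = 1.
Column 2 now contains 1, so r2c2 = 3.
Row 2 already has 3, so r2c3 = 2.
2 is placed in row 2, leaving r2c4 = 4.
Row 3 now contains 4, so r3c1 = 2.
Row 3 now contains 2; hence r3c4 = 3.
Cage e needs two cells with product 8; hence r4c1 = 4.
Row 4 already has 4, leaving r4c2 = 2.
Row 4 already has 2; hence r4c4 = 1.
Column 1 now contains 4, so r1c1 = 3.
2 is placed in column 2, which forces r1c2 = 4.
Cage d has sum 10, so r1c3 = 1.
Column 4 now contains 1, so r1c4 = 2.
1 is placed in row 4, which forces r4c3 = 3.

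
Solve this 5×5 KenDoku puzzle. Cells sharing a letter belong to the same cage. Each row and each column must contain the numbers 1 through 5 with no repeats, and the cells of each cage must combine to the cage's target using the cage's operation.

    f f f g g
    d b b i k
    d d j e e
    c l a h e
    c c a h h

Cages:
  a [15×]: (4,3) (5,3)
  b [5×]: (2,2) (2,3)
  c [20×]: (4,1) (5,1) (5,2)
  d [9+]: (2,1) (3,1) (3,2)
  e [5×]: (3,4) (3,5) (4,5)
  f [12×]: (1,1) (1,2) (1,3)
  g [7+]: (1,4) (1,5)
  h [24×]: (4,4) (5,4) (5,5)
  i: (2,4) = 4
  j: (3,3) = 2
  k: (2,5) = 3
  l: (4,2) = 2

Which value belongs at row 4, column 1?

4

Cage i is given; hence (2,4) = 4.
K is a freebie, so (2,5) = 3.
Cage j is given, which forces (3,3) = 2.
Cage e needs product 5, leaving (3,4) = 1.
Cage e has product 5, so (3,5) = 5.
L is a freebie, so (4,2) = 2.
Row 4 already has 2, leaving (4,4) = 3.
Cage e has product 5; hence (4,5) = 1.
Column 4 now contains 3; hence (5,4) = 2.
2 is placed in row 5, so (5,5) = 4.
Column 4 now contains 2; hence (1,4) = 5.
Column 5 already has 4, which forces (1,5) = 2.
Cage d needs sum 9; hence (2,1) = 2.
The 3 cells of cage c must have product 20, so (4,1) = 4.
Row 4 now contains 3, which forces (4,3) = 5.
Cage a needs two cells with product 15, which forces (5,3) = 3.
The two cells of cage b must have product 5, which forces (2,2) = 5.
Column 3 already has 5, so (2,3) = 1.
4 is placed in column 1, leaving (3,1) = 3.
Cage d needs sum 9, so (3,2) = 4.
5 is placed in column 2; hence (5,2) = 1.
Column 1 now contains 3, so (1,1) = 1.
1 is placed in column 2, which forces (1,2) = 3.
Column 3 already has 1, leaving (1,3) = 4.
Row 5 already has 1; hence (5,1) = 5.
The full grid is 1 3 4 5 2 / 2 5 1 4 3 / 3 4 2 1 5 / 4 2 5 3 1 / 5 1 3 2 4.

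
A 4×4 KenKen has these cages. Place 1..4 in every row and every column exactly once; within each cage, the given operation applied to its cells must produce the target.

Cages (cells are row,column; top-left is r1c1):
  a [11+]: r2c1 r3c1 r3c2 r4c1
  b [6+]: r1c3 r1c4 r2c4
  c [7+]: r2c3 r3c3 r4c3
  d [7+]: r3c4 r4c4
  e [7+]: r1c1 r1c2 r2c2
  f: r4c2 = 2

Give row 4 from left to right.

F is a freebie, leaving r4c2 = 2.
The only place for 3 in column 3 is r1c3.
Row 1 now contains 3, which forces r1c1 = 2.
2 is placed in row 1; hence r1c4 = 1.
Column 4 now contains 1, which forces r2c4 = 2.
1 is placed in row 1; hence r1c2 = 4.
Cage e has sum 7; hence r2c2 = 1.
Row 2 now contains 1, so r2c3 = 4.
Cage a has sum 11, which forces r3c2 = 3.
The 3 cells of cage c must have sum 7; hence r3c3 = 2.
Row 3 already has 3, so r3c4 = 4.
Column 3 now contains 4, leaving r4c3 = 1.
Column 4 already has 4; hence r4c4 = 3.
4 is placed in row 2; hence r2c1 = 3.
4 is placed in row 3, so r3c1 = 1.
Row 4 now contains 3, so r4c1 = 4.
Completed grid: 2 4 3 1 / 3 1 4 2 / 1 3 2 4 / 4 2 1 3.

4 2 1 3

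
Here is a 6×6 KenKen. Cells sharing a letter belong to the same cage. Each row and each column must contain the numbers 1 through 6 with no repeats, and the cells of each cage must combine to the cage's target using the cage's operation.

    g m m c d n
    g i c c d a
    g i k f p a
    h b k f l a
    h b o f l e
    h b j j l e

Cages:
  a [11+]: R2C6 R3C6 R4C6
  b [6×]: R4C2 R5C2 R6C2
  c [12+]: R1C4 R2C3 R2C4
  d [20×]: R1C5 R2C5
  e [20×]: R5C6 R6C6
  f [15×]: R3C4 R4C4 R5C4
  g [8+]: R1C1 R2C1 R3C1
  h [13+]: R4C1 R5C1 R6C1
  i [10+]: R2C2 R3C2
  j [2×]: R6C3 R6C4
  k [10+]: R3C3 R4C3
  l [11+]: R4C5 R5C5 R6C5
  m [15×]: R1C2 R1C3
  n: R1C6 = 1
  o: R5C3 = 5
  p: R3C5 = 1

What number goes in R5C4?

1

Cage n is a single given cell, so R1C6 = 1.
P is a freebie, so R3C5 = 1.
O is a freebie; hence R5C3 = 5.
5 is placed in row 5, so R5C6 = 4.
4 is placed in column 6, so R6C6 = 5.
The two cells of cage m must have product 15; hence R1C2 = 5.
5 is placed in column 3, which forces R1C3 = 3.
5 is placed in row 1, which forces R1C5 = 4.
Cage g needs sum 8, so R2C1 = 1.
Column 5 now contains 4, which forces R2C5 = 5.
Row 1 already has 4, which forces R1C1 = 2.
Row 1 now contains 2, leaving R1C4 = 6.
Cage g has sum 8, so R3C1 = 5.
5 is placed in row 3; hence R3C4 = 3.
3 is placed in column 4, which forces R5C4 = 1.
Column 4 already has 1; hence R6C4 = 2.
The 3 cells of cage c must have sum 12, leaving R2C3 = 2.
Column 4 already has 2, leaving R2C4 = 4.
Column 4 already has 1, leaving R4C4 = 5.
Row 6 already has 2; hence R6C3 = 1.
Row 2 already has 4, which forces R2C2 = 6.
6 is placed in row 2, which forces R2C6 = 3.
Cage i needs two cells with sum 10, which forces R3C2 = 4.
4 is placed in row 3, leaving R3C3 = 6.
Row 3 already has 6, leaving R3C6 = 2.
The 3 cells of cage b must have product 6; hence R4C2 = 1.
Column 3 now contains 6, which forces R4C3 = 4.
Column 6 now contains 2; hence R4C6 = 6.
Cage b needs product 6; hence R5C2 = 2.
Row 6 now contains 1, which forces R6C2 = 3.
Row 6 now contains 3, which forces R6C5 = 6.
6 is placed in row 4, leaving R4C1 = 3.
Cage l has sum 11, which forces R4C5 = 2.
Cage h has sum 13, leaving R5C1 = 6.
Column 5 already has 6, leaving R5C5 = 3.
6 is placed in row 6, so R6C1 = 4.
Completed grid: 2 5 3 6 4 1 / 1 6 2 4 5 3 / 5 4 6 3 1 2 / 3 1 4 5 2 6 / 6 2 5 1 3 4 / 4 3 1 2 6 5.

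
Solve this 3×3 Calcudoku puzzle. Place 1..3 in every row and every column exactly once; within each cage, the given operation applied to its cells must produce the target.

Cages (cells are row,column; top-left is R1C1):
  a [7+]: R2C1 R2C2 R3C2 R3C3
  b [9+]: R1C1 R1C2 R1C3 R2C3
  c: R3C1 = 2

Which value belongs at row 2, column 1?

1

The 4 cells of cage b must have sum 9, which forces R2C3 = 3.
Cage c is given, so R3C1 = 2.
Row 3 already has 2, so R3C3 = 1.
Column 3 now contains 1; hence R1C3 = 2.
2 is placed in column 1, so R2C1 = 1.
Cage a has sum 7; hence R2C2 = 2.
Row 3 already has 1; hence R3C2 = 3.
Column 1 now contains 1, which forces R1C1 = 3.
3 is placed in column 2, so R1C2 = 1.
Completed grid: 3 1 2 / 1 2 3 / 2 3 1.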